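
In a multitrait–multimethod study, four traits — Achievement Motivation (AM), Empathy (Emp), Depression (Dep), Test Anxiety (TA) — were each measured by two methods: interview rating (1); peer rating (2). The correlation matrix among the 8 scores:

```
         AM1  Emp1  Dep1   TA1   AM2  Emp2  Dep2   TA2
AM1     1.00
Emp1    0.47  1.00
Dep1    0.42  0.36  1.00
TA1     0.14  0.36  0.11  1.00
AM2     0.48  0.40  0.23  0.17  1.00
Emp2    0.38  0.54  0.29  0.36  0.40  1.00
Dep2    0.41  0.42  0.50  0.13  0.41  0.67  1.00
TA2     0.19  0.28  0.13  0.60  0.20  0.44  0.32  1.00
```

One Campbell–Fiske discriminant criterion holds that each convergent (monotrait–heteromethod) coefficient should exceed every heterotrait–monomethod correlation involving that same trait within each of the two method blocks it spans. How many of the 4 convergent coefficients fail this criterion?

Checking each validity diagonal entry against its comparison values:
AM (methods 1·2): 0.48 vs {0.47, 0.40, 0.42, 0.41, 0.14, 0.20} → pass.
Emp (methods 1·2): 0.54 vs {0.47, 0.40, 0.36, 0.67, 0.36, 0.44} → fail.
Dep (methods 1·2): 0.50 vs {0.42, 0.41, 0.36, 0.67, 0.11, 0.32} → fail.
TA (methods 1·2): 0.60 vs {0.14, 0.20, 0.36, 0.44, 0.11, 0.32} → pass.
2 of 4 fail.

2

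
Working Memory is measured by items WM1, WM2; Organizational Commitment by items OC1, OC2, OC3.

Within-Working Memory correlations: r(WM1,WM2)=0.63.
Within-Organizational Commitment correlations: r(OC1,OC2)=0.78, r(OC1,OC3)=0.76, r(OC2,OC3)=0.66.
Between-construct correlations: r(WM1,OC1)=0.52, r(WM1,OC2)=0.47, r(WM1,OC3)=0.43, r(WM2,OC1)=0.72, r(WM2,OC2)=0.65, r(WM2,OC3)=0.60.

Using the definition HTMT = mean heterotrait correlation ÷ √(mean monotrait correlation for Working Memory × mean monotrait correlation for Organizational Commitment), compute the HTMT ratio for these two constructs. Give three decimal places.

0.831

Mean between = 3.39/6 = 0.5650.
Mean within-WM = 0.63/1 = 0.6300; mean within-OC = 2.20/3 = 0.7333.
Geometric mean = √(0.6300 × 0.7333) = 0.6797.
HTMT = 0.5650 / 0.6797 = 0.831.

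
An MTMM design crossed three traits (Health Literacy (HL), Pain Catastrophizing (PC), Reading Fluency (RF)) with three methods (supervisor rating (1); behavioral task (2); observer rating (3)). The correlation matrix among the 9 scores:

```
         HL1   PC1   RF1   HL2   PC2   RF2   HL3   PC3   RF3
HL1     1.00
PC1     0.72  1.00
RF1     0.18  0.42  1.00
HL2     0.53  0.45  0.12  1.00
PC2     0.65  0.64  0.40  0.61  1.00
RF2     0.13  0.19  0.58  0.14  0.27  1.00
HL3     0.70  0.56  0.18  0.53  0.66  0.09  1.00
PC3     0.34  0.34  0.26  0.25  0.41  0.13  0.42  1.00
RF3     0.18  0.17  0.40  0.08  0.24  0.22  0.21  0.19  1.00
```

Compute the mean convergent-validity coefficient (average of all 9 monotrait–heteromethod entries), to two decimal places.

Convergent values: 0.53, 0.70, 0.53, 0.64, 0.34, 0.41, 0.58, 0.40, 0.22; mean = 4.35/9 = 0.48.

0.48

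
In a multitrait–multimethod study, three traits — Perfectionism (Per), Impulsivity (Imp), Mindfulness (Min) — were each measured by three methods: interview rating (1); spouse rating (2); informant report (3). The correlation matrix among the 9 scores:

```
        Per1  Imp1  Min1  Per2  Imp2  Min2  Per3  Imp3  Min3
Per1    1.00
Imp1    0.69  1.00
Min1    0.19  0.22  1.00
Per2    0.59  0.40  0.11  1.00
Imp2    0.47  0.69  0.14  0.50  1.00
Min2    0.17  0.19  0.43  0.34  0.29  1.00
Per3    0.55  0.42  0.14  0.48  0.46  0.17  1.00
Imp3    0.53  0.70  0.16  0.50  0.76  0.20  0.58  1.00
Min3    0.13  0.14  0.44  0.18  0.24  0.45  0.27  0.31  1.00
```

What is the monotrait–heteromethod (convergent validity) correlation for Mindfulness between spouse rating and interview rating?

Same trait (Min), different methods: r(Min2, Min1) = 0.43.

0.43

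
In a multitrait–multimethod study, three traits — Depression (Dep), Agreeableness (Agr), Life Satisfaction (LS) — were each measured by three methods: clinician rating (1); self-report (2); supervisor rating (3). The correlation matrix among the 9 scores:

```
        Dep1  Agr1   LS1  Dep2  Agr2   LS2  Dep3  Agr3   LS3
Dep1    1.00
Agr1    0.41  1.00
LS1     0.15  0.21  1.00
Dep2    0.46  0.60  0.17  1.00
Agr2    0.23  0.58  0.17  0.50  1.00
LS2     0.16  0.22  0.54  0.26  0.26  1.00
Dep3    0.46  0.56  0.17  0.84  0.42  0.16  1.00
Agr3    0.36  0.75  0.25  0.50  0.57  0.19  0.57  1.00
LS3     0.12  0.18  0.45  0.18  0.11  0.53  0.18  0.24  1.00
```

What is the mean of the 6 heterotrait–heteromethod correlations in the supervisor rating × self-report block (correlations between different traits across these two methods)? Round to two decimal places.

0.26

HTHM values (method 3 × method 2): 0.42, 0.16, 0.50, 0.19, 0.18, 0.11; mean = 1.56/6 = 0.26.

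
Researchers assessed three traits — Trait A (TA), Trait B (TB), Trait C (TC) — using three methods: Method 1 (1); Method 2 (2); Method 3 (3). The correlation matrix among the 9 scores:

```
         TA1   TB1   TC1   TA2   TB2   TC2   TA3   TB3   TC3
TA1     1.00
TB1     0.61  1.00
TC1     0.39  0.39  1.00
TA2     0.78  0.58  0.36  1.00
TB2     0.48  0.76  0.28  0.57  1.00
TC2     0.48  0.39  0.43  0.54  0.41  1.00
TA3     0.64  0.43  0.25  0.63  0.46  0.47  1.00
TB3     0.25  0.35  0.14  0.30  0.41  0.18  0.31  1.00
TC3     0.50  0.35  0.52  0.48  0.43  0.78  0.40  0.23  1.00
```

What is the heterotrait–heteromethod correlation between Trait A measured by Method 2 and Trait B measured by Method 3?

0.30

Different traits and methods: r(TA2, TB3) = 0.30.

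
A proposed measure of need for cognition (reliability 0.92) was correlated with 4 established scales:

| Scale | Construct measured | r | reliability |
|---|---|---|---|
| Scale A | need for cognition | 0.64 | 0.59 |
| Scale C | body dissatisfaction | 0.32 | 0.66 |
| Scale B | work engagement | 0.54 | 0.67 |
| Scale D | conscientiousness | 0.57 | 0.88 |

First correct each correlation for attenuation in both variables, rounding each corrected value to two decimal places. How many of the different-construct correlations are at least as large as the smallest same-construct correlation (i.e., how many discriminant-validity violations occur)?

Disattenuated r (r / √(r_scale · r_new)):
  Scale A (conv): 0.64 / √(0.59·0.92) = 0.87
  Scale C (disc): 0.32 / √(0.66·0.92) = 0.41
  Scale B (disc): 0.54 / √(0.67·0.92) = 0.69
  Scale D (disc): 0.57 / √(0.88·0.92) = 0.63
Smallest convergent = 0.87. Discriminant values: 0.41, 0.69, 0.63; count ≥ 0.87 → 0.

0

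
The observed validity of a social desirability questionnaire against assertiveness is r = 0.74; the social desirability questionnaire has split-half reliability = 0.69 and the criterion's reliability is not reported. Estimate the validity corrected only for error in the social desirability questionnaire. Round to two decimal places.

0.89

Single correction: r_c = r_obs / √r_xx = 0.74 / √0.69 = 0.74 / 0.8307 ≈ 0.89.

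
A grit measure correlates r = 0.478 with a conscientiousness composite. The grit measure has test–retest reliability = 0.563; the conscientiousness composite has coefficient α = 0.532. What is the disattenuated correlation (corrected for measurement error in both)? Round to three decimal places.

r_true = r_obs / √(r_xx · r_yy) = 0.478 / √(0.563 × 0.532) = 0.478 / √0.299516 = 0.478 / 0.5473 ≈ 0.873.

0.873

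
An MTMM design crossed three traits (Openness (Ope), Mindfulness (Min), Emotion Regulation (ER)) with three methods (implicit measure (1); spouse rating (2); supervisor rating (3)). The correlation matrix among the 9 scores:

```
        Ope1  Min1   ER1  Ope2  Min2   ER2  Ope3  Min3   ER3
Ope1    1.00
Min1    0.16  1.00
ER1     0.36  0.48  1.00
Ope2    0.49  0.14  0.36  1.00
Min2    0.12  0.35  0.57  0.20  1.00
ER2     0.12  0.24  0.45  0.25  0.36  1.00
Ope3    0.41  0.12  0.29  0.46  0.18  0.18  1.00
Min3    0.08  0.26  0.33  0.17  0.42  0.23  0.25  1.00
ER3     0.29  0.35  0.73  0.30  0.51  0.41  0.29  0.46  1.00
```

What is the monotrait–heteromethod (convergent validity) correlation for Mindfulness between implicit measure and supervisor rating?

Same trait (Min), different methods: r(Min1, Min3) = 0.26.

0.26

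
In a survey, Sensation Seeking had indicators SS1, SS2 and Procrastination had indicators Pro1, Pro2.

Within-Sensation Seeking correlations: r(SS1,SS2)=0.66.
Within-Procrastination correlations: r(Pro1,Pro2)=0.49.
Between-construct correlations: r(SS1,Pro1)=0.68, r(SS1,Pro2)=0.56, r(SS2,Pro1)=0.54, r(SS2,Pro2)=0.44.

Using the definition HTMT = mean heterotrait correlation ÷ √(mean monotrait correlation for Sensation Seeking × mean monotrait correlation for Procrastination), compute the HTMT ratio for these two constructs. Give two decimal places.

Between-construct mean = 2.22/4 = 0.5550.
Mean within-SS = 0.66/1 = 0.6600; mean within-Pro = 0.49/1 = 0.4900.
Geometric mean = √(0.6600 × 0.4900) = 0.5687.
HTMT = 0.5550 / 0.5687 = 0.98.

0.98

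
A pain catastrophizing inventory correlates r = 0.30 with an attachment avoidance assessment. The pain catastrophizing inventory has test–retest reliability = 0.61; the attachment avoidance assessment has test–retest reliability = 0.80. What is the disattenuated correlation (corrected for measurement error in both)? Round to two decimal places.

0.43

r_true = r_obs / √(r_xx · r_yy) = 0.30 / √(0.61 × 0.80) = 0.30 / √0.4880 = 0.30 / 0.6986 ≈ 0.43.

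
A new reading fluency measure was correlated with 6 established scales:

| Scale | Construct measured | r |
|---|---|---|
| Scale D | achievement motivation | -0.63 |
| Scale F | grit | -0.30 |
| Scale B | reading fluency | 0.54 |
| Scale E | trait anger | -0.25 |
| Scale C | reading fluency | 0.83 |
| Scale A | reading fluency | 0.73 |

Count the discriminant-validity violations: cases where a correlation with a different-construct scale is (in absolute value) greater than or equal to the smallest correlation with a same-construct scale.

1

Convergent (same construct = reading fluency): Scale B, Scale C, Scale A.
Smallest convergent = 0.54. Discriminant |r|: 0.63, 0.30, 0.25; count ≥ 0.54 → 1.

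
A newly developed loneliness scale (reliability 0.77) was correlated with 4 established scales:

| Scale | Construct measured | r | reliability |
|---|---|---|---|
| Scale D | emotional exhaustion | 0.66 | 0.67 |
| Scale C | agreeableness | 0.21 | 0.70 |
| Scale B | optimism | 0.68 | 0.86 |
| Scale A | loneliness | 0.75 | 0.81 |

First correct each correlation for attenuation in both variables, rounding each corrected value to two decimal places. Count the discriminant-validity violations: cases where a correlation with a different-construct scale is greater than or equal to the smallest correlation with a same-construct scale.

0

Disattenuated r (r / √(r_scale · r_new)):
  Scale D (disc): 0.66 / √(0.67·0.77) = 0.92
  Scale C (disc): 0.21 / √(0.70·0.77) = 0.29
  Scale B (disc): 0.68 / √(0.86·0.77) = 0.84
  Scale A (conv): 0.75 / √(0.81·0.77) = 0.95
Smallest convergent = 0.95. Discriminant values: 0.92, 0.29, 0.84; count ≥ 0.95 → 0.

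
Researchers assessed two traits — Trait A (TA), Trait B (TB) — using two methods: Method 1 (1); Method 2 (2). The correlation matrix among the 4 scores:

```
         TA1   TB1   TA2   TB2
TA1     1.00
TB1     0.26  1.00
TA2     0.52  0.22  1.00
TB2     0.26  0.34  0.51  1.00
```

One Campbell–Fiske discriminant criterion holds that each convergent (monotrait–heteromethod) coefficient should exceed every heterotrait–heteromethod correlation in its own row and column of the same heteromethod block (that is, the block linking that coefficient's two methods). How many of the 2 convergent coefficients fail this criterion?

Checking each validity diagonal entry against its comparison values:
TA (methods 1·2): 0.52 vs {0.26, 0.22} → pass.
TB (methods 1·2): 0.34 vs {0.22, 0.26} → pass.
0 of 2 fail.

0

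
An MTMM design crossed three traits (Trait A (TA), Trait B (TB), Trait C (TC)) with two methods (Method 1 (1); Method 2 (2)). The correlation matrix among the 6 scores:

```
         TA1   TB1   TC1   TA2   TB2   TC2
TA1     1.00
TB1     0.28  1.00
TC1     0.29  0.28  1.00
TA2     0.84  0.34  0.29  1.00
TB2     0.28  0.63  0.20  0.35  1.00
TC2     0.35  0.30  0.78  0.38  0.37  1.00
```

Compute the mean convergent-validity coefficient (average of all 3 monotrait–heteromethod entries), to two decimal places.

Convergent values: 0.84, 0.63, 0.78; mean = 2.25/3 = 0.75.

0.75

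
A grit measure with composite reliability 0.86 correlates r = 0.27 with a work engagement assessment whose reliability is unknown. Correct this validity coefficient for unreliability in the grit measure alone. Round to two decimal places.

Single correction: r_c = r_obs / √r_xx = 0.27 / √0.86 = 0.27 / 0.9274 ≈ 0.29.

0.29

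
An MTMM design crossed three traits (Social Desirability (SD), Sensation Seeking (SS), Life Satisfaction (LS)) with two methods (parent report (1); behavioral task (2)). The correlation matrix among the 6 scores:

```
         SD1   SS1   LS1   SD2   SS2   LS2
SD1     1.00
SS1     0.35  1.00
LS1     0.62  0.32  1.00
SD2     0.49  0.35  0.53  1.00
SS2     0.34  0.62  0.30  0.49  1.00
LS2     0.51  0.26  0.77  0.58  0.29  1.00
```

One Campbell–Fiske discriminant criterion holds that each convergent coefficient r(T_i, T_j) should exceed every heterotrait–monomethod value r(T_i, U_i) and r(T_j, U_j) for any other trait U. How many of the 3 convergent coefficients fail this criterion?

Convergent coefficients and their comparison sets:
SD (methods 1·2): 0.49 vs {0.35, 0.49, 0.62, 0.58} → fail.
SS (methods 1·2): 0.62 vs {0.35, 0.49, 0.32, 0.29} → pass.
LS (methods 1·2): 0.77 vs {0.62, 0.58, 0.32, 0.29} → pass.
1 of 3 fail.

1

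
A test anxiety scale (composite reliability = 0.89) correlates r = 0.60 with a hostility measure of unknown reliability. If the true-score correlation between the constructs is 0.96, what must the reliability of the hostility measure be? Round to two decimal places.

r_true = r_obs / √(r_xx · r_yy) ⇒ 0.96 = 0.60 / √(0.89 · r_yy).
√(0.89 · r_yy) = 0.60 / 0.96 = 0.6250; 0.89 · r_yy = 0.3906; r_yy = 0.3906 / 0.89 ≈ 0.44.

0.44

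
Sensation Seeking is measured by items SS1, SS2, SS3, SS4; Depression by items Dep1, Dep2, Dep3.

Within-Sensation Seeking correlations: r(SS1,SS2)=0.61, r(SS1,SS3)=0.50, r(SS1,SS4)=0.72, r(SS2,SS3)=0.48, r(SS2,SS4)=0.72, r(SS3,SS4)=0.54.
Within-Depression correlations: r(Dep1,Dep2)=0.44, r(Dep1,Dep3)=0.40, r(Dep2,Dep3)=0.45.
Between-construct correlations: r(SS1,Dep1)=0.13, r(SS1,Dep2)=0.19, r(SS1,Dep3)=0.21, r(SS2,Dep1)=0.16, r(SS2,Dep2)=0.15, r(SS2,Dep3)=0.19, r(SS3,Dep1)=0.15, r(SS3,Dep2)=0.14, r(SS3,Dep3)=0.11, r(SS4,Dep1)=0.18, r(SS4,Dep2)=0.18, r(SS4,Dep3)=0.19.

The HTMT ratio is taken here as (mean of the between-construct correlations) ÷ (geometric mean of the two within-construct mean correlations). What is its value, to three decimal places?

0.326

Mean between = 1.98/12 = 0.1650.
Mean within-SS = 3.57/6 = 0.5950; mean within-Dep = 1.29/3 = 0.4300.
Geometric mean = √(0.5950 × 0.4300) = 0.5058.
HTMT = 0.1650 / 0.5058 = 0.326.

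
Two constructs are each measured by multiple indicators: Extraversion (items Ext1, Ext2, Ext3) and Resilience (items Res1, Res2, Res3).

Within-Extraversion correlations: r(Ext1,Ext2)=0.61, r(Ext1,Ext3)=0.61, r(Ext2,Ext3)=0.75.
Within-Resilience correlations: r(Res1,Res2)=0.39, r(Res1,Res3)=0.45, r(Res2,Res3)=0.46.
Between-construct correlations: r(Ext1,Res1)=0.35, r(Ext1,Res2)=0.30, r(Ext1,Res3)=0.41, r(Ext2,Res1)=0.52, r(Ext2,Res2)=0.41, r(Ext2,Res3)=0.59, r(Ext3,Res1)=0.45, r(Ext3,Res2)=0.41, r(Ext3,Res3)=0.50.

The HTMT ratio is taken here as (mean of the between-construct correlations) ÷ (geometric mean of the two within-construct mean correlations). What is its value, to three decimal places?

0.821

Mean between = 3.94/9 = 0.4378.
Mean within-Ext = 1.97/3 = 0.6567; mean within-Res = 1.30/3 = 0.4333.
Geometric mean = √(0.6567 × 0.4333) = 0.5334.
HTMT = 0.4378 / 0.5334 = 0.821.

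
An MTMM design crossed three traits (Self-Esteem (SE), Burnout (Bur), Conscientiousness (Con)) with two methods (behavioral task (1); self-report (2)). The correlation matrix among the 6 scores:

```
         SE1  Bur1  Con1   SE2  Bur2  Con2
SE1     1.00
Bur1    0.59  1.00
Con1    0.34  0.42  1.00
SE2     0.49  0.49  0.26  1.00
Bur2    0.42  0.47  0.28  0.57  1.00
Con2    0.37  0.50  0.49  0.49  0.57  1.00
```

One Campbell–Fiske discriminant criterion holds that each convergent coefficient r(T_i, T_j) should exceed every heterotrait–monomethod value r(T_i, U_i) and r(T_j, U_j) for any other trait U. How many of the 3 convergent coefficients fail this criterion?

Each convergent coefficient versus the relevant comparison correlations:
SE (methods 1·2): 0.49 vs {0.59, 0.57, 0.34, 0.49} → fail.
Bur (methods 1·2): 0.47 vs {0.59, 0.57, 0.42, 0.57} → fail.
Con (methods 1·2): 0.49 vs {0.34, 0.49, 0.42, 0.57} → fail.
3 of 3 fail.

3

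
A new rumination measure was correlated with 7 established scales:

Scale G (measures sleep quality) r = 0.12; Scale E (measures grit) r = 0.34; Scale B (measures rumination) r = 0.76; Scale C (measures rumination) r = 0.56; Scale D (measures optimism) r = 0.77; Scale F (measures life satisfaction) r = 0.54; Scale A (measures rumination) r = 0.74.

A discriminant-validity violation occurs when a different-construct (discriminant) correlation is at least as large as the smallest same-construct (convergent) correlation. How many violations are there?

Convergent (same construct = rumination): Scale B, Scale C, Scale A.
Smallest convergent = 0.56. Discriminant values: 0.12, 0.34, 0.77, 0.54; count ≥ 0.56 → 1.

1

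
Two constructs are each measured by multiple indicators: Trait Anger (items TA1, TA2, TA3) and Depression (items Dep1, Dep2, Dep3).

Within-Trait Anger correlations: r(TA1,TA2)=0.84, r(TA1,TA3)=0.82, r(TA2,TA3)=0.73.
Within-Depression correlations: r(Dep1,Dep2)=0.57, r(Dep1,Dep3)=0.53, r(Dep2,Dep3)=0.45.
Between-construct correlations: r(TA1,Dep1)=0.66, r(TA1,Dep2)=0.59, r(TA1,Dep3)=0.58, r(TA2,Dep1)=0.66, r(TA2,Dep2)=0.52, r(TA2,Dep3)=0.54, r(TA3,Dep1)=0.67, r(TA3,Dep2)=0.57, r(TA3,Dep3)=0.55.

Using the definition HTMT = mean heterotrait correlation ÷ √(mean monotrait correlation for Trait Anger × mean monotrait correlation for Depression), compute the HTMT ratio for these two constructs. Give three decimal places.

0.925

Mean heterotrait r = 5.34/9 = 0.5933.
Mean within-TA = 2.39/3 = 0.7967; mean within-Dep = 1.55/3 = 0.5167.
Geometric mean = √(0.7967 × 0.5167) = 0.6416.
HTMT = 0.5933 / 0.6416 = 0.925.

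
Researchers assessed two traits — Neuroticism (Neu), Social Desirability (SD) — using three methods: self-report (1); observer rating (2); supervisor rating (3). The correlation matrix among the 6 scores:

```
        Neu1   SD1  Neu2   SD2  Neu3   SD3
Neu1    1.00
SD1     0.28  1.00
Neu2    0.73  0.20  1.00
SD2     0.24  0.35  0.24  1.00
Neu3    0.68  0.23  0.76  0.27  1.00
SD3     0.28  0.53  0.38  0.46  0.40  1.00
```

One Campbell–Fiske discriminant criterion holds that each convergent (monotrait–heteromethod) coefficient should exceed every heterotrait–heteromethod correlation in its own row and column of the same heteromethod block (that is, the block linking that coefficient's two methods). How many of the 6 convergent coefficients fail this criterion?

0

Convergent coefficients and their comparison sets:
Neu (methods 1·2): 0.73 vs {0.24, 0.20} → pass.
Neu (methods 1·3): 0.68 vs {0.28, 0.23} → pass.
Neu (methods 2·3): 0.76 vs {0.38, 0.27} → pass.
SD (methods 1·2): 0.35 vs {0.20, 0.24} → pass.
SD (methods 1·3): 0.53 vs {0.23, 0.28} → pass.
SD (methods 2·3): 0.46 vs {0.27, 0.38} → pass.
0 of 6 fail.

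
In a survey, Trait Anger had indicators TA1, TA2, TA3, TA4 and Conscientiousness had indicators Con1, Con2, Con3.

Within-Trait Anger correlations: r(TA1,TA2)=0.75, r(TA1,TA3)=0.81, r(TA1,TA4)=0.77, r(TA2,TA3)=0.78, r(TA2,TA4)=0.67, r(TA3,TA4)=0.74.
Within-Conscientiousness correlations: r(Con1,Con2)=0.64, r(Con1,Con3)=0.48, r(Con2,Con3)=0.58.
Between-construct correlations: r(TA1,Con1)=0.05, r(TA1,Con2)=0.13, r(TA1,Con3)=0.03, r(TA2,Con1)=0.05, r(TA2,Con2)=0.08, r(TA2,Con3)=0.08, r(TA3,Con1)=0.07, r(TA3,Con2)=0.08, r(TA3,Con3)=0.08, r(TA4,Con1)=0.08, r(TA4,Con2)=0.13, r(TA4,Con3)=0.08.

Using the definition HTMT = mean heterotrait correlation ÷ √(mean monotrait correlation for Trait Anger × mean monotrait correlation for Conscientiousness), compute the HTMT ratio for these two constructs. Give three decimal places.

Mean heterotrait r = 0.94/12 = 0.0783.
Mean within-TA = 4.52/6 = 0.7533; mean within-Con = 1.70/3 = 0.5667.
Geometric mean = √(0.7533 × 0.5667) = 0.6534.
HTMT = 0.0783 / 0.6534 = 0.120.

0.120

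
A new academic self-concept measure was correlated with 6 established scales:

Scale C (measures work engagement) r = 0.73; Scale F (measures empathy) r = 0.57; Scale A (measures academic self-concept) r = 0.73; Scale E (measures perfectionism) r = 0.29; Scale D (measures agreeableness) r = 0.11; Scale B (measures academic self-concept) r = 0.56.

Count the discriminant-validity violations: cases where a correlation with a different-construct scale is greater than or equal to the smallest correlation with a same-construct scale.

2

Convergent (same construct = academic self-concept): Scale A, Scale B.
Smallest convergent = 0.56. Discriminant values: 0.73, 0.57, 0.29, 0.11; count ≥ 0.56 → 2.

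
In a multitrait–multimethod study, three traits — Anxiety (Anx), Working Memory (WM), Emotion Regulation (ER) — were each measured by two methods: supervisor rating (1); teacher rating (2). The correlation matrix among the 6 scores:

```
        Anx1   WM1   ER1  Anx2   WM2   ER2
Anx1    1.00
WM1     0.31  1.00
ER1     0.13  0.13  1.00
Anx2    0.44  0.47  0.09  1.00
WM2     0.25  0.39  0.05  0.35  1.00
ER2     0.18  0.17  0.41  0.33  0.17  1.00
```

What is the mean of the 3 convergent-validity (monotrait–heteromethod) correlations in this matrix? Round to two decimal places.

0.41

Convergent values: 0.44, 0.39, 0.41; mean = 1.24/3 = 0.41.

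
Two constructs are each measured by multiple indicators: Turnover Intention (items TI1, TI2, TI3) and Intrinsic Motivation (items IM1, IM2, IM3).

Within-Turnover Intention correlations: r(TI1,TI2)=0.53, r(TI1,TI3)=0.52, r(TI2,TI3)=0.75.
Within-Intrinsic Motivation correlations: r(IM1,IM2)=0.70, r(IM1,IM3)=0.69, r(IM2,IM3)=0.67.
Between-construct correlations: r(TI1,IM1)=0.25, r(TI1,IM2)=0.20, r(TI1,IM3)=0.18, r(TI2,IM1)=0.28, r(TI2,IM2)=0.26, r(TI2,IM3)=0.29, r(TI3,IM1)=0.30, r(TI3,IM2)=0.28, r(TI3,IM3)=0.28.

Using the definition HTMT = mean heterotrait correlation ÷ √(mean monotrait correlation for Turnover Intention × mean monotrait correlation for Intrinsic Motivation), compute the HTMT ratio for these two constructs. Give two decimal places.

0.40

Mean heterotrait r = 2.32/9 = 0.2578.
Mean within-TI = 1.80/3 = 0.6000; mean within-IM = 2.06/3 = 0.6867.
Geometric mean = √(0.6000 × 0.6867) = 0.6419.
HTMT = 0.2578 / 0.6419 = 0.40.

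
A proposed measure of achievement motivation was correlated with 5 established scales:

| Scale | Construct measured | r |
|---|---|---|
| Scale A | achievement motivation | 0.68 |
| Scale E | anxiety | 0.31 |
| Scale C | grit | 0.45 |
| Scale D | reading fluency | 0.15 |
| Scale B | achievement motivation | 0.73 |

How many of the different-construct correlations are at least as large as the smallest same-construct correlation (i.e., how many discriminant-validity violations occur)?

Convergent (same construct = achievement motivation): Scale A, Scale B.
Smallest convergent = 0.68. Discriminant values: 0.31, 0.45, 0.15; count ≥ 0.68 → 0.

0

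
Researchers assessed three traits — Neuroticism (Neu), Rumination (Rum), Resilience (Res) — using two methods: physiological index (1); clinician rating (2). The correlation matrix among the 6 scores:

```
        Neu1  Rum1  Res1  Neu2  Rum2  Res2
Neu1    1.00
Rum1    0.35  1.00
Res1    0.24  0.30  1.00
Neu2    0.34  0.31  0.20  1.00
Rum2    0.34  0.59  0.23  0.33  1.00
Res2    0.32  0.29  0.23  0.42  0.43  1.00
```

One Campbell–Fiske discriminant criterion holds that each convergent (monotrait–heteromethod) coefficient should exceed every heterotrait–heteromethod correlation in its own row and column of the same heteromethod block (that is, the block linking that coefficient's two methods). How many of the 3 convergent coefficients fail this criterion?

Each convergent coefficient versus the relevant comparison correlations:
Neu (methods 1·2): 0.34 vs {0.34, 0.31, 0.32, 0.20} → fail.
Rum (methods 1·2): 0.59 vs {0.31, 0.34, 0.29, 0.23} → pass.
Res (methods 1·2): 0.23 vs {0.20, 0.32, 0.23, 0.29} → fail.
2 of 3 fail.

2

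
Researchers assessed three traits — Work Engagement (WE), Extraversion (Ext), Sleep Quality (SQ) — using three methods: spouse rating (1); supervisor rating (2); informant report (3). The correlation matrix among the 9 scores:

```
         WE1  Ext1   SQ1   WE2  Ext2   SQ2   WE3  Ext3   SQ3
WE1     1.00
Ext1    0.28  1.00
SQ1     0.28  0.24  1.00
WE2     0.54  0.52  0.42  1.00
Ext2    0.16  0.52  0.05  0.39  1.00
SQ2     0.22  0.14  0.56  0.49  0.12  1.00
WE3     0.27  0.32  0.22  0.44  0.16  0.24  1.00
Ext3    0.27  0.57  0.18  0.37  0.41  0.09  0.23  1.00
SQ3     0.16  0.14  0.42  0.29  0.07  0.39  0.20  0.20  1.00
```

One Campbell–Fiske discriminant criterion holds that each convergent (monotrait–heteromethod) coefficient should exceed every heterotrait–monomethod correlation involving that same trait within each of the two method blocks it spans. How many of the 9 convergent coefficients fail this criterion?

Checking each validity diagonal entry against its comparison values:
WE (methods 1·2): 0.54 vs {0.28, 0.39, 0.28, 0.49} → pass.
WE (methods 1·3): 0.27 vs {0.28, 0.23, 0.28, 0.20} → fail.
WE (methods 2·3): 0.44 vs {0.39, 0.23, 0.49, 0.20} → fail.
Ext (methods 1·2): 0.52 vs {0.28, 0.39, 0.24, 0.12} → pass.
Ext (methods 1·3): 0.57 vs {0.28, 0.23, 0.24, 0.20} → pass.
Ext (methods 2·3): 0.41 vs {0.39, 0.23, 0.12, 0.20} → pass.
SQ (methods 1·2): 0.56 vs {0.28, 0.49, 0.24, 0.12} → pass.
SQ (methods 1·3): 0.42 vs {0.28, 0.20, 0.24, 0.20} → pass.
SQ (methods 2·3): 0.39 vs {0.49, 0.20, 0.12, 0.20} → fail.
3 of 9 fail.

3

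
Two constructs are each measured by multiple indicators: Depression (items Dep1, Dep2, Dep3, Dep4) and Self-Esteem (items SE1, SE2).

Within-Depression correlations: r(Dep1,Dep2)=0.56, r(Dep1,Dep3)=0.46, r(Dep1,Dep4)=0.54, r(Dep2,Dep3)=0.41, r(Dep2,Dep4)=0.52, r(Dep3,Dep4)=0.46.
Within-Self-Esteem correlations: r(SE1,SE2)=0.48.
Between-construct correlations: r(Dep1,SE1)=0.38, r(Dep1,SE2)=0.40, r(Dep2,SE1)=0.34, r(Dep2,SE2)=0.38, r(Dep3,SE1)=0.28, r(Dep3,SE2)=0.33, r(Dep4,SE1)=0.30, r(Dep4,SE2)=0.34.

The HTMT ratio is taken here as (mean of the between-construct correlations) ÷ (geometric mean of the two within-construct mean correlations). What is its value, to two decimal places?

Mean between = 2.75/8 = 0.3438.
Mean within-Dep = 2.95/6 = 0.4917; mean within-SE = 0.48/1 = 0.4800.
Geometric mean = √(0.4917 × 0.4800) = 0.4858.
HTMT = 0.3438 / 0.4858 = 0.71.

0.71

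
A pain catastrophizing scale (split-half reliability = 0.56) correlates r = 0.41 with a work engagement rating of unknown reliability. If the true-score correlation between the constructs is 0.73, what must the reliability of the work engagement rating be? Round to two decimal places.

0.56

r_true = r_obs / √(r_xx · r_yy) ⇒ 0.73 = 0.41 / √(0.56 · r_yy).
√(0.56 · r_yy) = 0.41 / 0.73 = 0.5616; 0.56 · r_yy = 0.3154; r_yy = 0.3154 / 0.56 ≈ 0.56.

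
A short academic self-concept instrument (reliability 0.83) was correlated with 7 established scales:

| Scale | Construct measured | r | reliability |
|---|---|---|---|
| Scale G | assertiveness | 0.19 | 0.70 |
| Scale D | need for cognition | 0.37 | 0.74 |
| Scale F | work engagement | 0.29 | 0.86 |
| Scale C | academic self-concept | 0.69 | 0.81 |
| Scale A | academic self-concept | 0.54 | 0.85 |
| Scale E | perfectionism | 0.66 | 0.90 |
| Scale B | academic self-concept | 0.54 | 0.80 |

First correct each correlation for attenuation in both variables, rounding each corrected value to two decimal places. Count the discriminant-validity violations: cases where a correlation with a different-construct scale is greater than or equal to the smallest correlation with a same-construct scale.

Disattenuated r (r / √(r_scale · r_new)):
  Scale G (disc): 0.19 / √(0.70·0.83) = 0.25
  Scale D (disc): 0.37 / √(0.74·0.83) = 0.47
  Scale F (disc): 0.29 / √(0.86·0.83) = 0.34
  Scale C (conv): 0.69 / √(0.81·0.83) = 0.84
  Scale A (conv): 0.54 / √(0.85·0.83) = 0.64
  Scale E (disc): 0.66 / √(0.90·0.83) = 0.76
  Scale B (conv): 0.54 / √(0.80·0.83) = 0.66
Smallest convergent = 0.64. Discriminant values: 0.25, 0.47, 0.34, 0.76; count ≥ 0.64 → 1.

1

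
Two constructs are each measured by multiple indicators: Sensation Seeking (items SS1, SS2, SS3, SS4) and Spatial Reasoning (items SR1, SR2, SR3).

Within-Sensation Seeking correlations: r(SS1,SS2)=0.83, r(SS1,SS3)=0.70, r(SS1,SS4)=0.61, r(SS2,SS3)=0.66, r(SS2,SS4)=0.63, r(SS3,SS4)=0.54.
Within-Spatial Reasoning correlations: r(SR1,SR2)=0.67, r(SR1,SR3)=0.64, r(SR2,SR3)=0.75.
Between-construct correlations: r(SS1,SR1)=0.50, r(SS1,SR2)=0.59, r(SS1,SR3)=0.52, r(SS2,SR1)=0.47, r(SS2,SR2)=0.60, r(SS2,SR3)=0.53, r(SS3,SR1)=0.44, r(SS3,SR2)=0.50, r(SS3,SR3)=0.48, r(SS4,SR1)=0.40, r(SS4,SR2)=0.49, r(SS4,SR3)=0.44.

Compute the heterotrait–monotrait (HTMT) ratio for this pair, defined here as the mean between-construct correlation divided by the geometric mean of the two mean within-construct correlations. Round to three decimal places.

Mean heterotrait r = 5.96/12 = 0.4967.
Mean within-SS = 3.97/6 = 0.6617; mean within-SR = 2.06/3 = 0.6867.
Geometric mean = √(0.6617 × 0.6867) = 0.6741.
HTMT = 0.4967 / 0.6741 = 0.737.

0.737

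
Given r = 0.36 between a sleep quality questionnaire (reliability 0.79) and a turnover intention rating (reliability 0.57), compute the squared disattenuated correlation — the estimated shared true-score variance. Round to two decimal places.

Disattenuated r = 0.36 / √(0.79 × 0.57) = 0.36 / 0.6710 = 0.5365.
Shared true-score variance = 0.5365² = 0.2878 ≈ 0.29.

0.29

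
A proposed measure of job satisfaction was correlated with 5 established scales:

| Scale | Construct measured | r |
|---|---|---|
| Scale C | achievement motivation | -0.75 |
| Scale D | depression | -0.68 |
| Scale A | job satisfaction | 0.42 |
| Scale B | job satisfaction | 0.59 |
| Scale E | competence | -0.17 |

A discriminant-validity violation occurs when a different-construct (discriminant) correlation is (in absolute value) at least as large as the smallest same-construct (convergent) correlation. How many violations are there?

2

Convergent (same construct = job satisfaction): Scale A, Scale B.
Smallest convergent = 0.42. Discriminant |r|: 0.75, 0.68, 0.17; count ≥ 0.42 → 2.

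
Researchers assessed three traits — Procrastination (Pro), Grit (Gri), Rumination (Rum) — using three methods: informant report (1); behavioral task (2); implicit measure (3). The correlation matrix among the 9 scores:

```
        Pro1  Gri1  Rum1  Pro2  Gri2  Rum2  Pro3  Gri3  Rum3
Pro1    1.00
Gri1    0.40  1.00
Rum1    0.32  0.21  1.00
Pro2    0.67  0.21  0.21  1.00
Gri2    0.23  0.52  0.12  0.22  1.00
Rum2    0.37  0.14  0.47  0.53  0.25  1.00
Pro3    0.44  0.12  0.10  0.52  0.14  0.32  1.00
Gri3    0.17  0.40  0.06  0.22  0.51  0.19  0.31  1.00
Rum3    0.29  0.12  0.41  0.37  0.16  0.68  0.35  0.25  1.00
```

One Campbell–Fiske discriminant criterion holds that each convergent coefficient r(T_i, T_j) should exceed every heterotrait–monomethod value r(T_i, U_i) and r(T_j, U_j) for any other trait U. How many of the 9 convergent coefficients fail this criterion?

Checking each validity diagonal entry against its comparison values:
Pro (methods 1·2): 0.67 vs {0.40, 0.22, 0.32, 0.53} → pass.
Pro (methods 1·3): 0.44 vs {0.40, 0.31, 0.32, 0.35} → pass.
Pro (methods 2·3): 0.52 vs {0.22, 0.31, 0.53, 0.35} → fail.
Gri (methods 1·2): 0.52 vs {0.40, 0.22, 0.21, 0.25} → pass.
Gri (methods 1·3): 0.40 vs {0.40, 0.31, 0.21, 0.25} → fail.
Gri (methods 2·3): 0.51 vs {0.22, 0.31, 0.25, 0.25} → pass.
Rum (methods 1·2): 0.47 vs {0.32, 0.53, 0.21, 0.25} → fail.
Rum (methods 1·3): 0.41 vs {0.32, 0.35, 0.21, 0.25} → pass.
Rum (methods 2·3): 0.68 vs {0.53, 0.35, 0.25, 0.25} → pass.
3 of 9 fail.

3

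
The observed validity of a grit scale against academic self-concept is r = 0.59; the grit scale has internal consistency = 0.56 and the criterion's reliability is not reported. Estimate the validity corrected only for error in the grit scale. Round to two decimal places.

0.79

Single correction: r_c = r_obs / √r_xx = 0.59 / √0.56 = 0.59 / 0.7483 ≈ 0.79.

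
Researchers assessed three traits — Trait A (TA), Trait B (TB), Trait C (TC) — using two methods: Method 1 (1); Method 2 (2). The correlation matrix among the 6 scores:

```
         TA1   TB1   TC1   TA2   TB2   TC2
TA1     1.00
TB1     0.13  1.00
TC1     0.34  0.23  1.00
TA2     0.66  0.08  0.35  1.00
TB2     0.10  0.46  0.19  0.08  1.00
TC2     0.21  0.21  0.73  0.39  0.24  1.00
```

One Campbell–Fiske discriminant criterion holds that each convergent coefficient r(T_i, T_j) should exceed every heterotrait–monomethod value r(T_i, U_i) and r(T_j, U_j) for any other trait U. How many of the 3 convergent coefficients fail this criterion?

Convergent coefficients and their comparison sets:
TA (methods 1·2): 0.66 vs {0.13, 0.08, 0.34, 0.39} → pass.
TB (methods 1·2): 0.46 vs {0.13, 0.08, 0.23, 0.24} → pass.
TC (methods 1·2): 0.73 vs {0.34, 0.39, 0.23, 0.24} → pass.
0 of 3 fail.

0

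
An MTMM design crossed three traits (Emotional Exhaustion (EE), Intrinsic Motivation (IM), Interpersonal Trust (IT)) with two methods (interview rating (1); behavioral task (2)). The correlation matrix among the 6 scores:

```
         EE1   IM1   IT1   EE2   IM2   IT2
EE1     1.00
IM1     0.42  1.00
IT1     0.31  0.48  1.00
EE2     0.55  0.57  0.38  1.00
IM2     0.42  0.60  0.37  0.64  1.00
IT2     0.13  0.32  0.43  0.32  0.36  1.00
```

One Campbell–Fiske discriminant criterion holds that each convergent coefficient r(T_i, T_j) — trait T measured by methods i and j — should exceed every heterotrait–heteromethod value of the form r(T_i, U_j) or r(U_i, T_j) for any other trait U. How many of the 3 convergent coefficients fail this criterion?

1

Each convergent coefficient versus the relevant comparison correlations:
EE (methods 1·2): 0.55 vs {0.42, 0.57, 0.13, 0.38} → fail.
IM (methods 1·2): 0.60 vs {0.57, 0.42, 0.32, 0.37} → pass.
IT (methods 1·2): 0.43 vs {0.38, 0.13, 0.37, 0.32} → pass.
1 of 3 fail.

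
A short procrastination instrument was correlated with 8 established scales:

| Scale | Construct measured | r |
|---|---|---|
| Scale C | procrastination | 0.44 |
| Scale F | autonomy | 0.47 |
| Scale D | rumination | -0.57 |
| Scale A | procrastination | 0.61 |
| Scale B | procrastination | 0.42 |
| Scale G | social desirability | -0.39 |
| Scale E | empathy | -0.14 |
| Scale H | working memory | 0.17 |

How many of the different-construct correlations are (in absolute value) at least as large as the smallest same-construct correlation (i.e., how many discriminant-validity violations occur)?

Convergent (same construct = procrastination): Scale C, Scale A, Scale B.
Smallest convergent = 0.42. Discriminant |r|: 0.47, 0.57, 0.39, 0.14, 0.17; count ≥ 0.42 → 2.

2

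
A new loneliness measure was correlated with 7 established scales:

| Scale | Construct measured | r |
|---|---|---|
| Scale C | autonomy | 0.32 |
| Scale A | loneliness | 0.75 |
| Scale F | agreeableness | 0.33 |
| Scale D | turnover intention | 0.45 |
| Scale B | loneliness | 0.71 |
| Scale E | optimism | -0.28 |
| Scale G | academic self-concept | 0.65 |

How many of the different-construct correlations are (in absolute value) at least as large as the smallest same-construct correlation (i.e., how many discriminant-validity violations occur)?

0

Convergent (same construct = loneliness): Scale A, Scale B.
Smallest convergent = 0.71. Discriminant |r|: 0.32, 0.33, 0.45, 0.28, 0.65; count ≥ 0.71 → 0.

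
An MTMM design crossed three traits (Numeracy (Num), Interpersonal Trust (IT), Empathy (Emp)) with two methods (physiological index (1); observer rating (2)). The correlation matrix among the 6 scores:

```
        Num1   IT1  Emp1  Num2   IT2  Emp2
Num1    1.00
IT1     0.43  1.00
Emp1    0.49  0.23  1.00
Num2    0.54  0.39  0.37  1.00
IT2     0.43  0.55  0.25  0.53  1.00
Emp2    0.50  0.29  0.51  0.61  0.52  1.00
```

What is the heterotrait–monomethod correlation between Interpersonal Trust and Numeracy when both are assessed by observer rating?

Different traits, same method: r(IT2, Num2) = 0.53.

0.53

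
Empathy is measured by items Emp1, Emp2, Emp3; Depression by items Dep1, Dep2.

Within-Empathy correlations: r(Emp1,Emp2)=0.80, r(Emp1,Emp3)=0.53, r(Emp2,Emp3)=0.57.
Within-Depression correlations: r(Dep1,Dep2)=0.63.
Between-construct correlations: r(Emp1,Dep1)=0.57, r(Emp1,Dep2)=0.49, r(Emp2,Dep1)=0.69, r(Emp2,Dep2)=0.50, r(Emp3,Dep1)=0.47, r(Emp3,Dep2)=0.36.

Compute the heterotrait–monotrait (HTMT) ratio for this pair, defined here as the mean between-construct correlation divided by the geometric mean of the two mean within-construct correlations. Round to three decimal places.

Mean between = 3.08/6 = 0.5133.
Mean within-Emp = 1.90/3 = 0.6333; mean within-Dep = 0.63/1 = 0.6300.
Geometric mean = √(0.6333 × 0.6300) = 0.6316.
HTMT = 0.5133 / 0.6316 = 0.813.

0.813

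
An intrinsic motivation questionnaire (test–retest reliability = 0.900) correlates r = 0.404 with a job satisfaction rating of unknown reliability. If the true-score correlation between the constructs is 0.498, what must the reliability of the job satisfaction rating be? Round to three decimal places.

0.731

r_true = r_obs / √(r_xx · r_yy) ⇒ 0.498 = 0.404 / √(0.900 · r_yy).
√(0.900 · r_yy) = 0.404 / 0.498 = 0.8112; 0.900 · r_yy = 0.6580; r_yy = 0.6580 / 0.900 ≈ 0.731.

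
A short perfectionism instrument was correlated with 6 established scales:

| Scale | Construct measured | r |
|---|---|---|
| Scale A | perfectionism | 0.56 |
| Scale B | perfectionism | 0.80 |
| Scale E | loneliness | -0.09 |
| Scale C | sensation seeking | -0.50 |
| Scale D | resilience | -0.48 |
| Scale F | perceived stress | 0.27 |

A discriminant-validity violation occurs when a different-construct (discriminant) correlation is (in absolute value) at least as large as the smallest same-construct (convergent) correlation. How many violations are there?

Convergent (same construct = perfectionism): Scale A, Scale B.
Smallest convergent = 0.56. Discriminant |r|: 0.09, 0.50, 0.48, 0.27; count ≥ 0.56 → 0.

0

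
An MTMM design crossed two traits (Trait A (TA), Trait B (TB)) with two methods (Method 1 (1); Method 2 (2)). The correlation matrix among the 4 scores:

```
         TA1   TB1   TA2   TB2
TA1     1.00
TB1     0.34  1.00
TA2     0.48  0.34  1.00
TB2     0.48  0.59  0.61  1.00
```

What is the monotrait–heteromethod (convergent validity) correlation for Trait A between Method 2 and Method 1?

Same trait (TA), different methods: r(TA2, TA1) = 0.48.

0.48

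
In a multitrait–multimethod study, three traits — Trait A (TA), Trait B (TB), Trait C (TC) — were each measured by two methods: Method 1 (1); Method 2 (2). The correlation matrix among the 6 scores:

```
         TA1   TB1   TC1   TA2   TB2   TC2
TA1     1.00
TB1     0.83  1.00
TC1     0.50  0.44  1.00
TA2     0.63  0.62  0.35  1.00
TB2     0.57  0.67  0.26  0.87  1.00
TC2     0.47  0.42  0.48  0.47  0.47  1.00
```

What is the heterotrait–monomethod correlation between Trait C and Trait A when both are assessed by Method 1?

Different traits, same method: r(TC1, TA1) = 0.50.

0.50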